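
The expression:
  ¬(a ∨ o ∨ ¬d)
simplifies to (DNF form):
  d ∧ ¬a ∧ ¬o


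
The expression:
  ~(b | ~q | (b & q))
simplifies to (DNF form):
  q & ~b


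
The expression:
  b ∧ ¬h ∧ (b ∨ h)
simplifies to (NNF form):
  b ∧ ¬h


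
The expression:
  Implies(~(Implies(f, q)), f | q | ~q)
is always true.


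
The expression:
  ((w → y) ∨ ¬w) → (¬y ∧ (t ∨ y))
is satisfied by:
  {t: True, w: True, y: False}
  {t: True, y: False, w: False}
  {w: True, y: False, t: False}


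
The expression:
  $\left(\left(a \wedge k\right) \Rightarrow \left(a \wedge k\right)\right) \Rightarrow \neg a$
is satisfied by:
  {a: False}


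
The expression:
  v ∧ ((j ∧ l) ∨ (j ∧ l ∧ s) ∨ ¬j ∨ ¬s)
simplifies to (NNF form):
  v ∧ (l ∨ ¬j ∨ ¬s)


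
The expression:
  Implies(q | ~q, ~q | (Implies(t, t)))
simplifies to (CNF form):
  True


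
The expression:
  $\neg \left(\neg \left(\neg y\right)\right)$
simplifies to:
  $\neg y$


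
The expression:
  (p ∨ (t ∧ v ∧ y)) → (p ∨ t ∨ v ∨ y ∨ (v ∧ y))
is always true.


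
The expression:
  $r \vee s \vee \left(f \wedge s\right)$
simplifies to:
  $r \vee s$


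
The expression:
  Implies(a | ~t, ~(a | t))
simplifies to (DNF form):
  ~a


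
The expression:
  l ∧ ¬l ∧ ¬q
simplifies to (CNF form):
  False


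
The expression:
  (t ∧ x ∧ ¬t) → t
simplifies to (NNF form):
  True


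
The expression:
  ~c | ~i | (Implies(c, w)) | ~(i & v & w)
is always true.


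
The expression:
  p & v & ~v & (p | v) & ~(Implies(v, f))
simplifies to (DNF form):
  False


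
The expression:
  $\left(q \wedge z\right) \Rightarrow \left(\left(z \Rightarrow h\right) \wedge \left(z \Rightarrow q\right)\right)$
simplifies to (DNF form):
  $h \vee \neg q \vee \neg z$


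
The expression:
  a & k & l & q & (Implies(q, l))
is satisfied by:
  {k: True, a: True, q: True, l: True}


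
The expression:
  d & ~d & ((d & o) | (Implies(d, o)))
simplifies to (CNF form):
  False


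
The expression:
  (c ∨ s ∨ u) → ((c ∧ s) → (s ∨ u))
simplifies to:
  True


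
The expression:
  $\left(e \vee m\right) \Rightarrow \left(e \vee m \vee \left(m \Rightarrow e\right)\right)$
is always true.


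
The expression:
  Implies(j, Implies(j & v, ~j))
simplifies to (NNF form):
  ~j | ~v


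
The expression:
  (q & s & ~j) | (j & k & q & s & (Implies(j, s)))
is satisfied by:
  {k: True, s: True, q: True, j: False}
  {s: True, q: True, k: False, j: False}
  {j: True, k: True, s: True, q: True}


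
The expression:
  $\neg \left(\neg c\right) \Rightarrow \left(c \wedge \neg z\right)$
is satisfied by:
  {c: False, z: False}
  {z: True, c: False}
  {c: True, z: False}


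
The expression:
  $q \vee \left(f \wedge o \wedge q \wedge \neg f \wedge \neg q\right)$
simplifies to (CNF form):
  $q$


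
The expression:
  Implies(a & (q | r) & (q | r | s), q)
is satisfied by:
  {q: True, a: False, r: False}
  {q: False, a: False, r: False}
  {r: True, q: True, a: False}
  {r: True, q: False, a: False}
  {a: True, q: True, r: False}
  {a: True, q: False, r: False}
  {a: True, r: True, q: True}


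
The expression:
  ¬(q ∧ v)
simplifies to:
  ¬q ∨ ¬v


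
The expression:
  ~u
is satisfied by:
  {u: False}


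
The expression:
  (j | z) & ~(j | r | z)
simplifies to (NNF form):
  False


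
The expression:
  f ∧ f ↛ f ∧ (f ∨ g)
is never true.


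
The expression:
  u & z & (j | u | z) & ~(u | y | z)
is never true.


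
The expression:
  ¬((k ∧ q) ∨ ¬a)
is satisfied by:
  {a: True, k: False, q: False}
  {a: True, q: True, k: False}
  {a: True, k: True, q: False}


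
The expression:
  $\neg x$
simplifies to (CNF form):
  $\neg x$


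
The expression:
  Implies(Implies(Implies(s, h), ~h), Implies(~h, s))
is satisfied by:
  {s: True, h: True}
  {s: True, h: False}
  {h: True, s: False}


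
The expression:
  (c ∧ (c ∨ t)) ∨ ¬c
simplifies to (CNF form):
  True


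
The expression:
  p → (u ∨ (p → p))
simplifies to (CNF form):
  True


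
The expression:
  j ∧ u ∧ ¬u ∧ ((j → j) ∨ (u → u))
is never true.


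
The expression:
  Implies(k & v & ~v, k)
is always true.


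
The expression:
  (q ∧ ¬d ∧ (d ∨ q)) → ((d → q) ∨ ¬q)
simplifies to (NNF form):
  True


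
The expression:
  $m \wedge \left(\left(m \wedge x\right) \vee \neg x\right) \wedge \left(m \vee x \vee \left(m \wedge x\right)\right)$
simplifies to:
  $m$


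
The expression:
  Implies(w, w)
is always true.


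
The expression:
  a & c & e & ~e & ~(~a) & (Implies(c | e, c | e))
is never true.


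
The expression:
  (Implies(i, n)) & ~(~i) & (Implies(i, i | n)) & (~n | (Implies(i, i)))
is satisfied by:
  {i: True, n: True}


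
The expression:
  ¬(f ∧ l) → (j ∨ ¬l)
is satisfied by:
  {j: True, f: True, l: False}
  {j: True, l: False, f: False}
  {f: True, l: False, j: False}
  {f: False, l: False, j: False}
  {j: True, f: True, l: True}
  {j: True, l: True, f: False}
  {f: True, l: True, j: False}


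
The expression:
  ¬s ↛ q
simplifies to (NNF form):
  q ∨ ¬s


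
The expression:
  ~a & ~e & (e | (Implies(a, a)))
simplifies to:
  ~a & ~e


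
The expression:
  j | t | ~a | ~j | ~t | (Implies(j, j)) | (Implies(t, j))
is always true.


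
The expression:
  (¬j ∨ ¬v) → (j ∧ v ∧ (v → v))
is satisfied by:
  {j: True, v: True}


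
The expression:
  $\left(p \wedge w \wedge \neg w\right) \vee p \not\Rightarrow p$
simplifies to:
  $\text{False}$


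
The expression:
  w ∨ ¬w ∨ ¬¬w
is always true.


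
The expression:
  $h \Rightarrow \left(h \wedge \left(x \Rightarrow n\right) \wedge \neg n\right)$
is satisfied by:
  {n: False, h: False, x: False}
  {x: True, n: False, h: False}
  {n: True, x: False, h: False}
  {x: True, n: True, h: False}
  {h: True, x: False, n: False}


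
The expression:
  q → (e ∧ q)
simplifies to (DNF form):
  e ∨ ¬q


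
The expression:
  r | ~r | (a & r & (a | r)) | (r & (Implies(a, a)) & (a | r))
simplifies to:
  True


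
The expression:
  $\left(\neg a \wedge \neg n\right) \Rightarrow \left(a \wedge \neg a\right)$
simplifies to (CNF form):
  $a \vee n$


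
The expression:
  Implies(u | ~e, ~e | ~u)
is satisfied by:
  {u: False, e: False}
  {e: True, u: False}
  {u: True, e: False}


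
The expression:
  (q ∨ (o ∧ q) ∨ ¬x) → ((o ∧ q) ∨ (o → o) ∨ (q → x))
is always true.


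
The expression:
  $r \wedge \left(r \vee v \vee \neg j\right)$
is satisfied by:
  {r: True}


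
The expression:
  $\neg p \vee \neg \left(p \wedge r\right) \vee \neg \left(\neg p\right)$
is always true.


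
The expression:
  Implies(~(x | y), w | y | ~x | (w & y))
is always true.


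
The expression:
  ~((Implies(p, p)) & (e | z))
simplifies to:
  ~e & ~z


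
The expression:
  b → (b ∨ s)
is always true.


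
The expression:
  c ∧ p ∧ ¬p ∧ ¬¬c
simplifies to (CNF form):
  False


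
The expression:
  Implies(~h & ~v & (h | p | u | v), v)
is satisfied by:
  {v: True, h: True, u: False, p: False}
  {v: True, h: True, p: True, u: False}
  {v: True, h: True, u: True, p: False}
  {v: True, h: True, p: True, u: True}
  {v: True, u: False, p: False, h: False}
  {v: True, p: True, u: False, h: False}
  {v: True, u: True, p: False, h: False}
  {v: True, p: True, u: True, h: False}
  {h: True, u: False, p: False, v: False}
  {p: True, h: True, u: False, v: False}
  {h: True, u: True, p: False, v: False}
  {p: True, h: True, u: True, v: False}
  {h: False, u: False, p: False, v: False}


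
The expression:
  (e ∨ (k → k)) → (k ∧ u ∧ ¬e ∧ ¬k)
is never true.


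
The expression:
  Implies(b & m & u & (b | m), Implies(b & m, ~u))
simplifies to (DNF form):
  ~b | ~m | ~u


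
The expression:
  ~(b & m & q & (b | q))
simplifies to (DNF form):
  ~b | ~m | ~q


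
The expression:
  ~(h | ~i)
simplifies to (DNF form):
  i & ~h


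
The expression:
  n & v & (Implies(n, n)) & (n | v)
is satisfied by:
  {n: True, v: True}


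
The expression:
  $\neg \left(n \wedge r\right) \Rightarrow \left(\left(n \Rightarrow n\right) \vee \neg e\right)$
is always true.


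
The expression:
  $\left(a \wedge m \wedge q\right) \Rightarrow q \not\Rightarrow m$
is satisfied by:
  {m: False, q: False, a: False}
  {a: True, m: False, q: False}
  {q: True, m: False, a: False}
  {a: True, q: True, m: False}
  {m: True, a: False, q: False}
  {a: True, m: True, q: False}
  {q: True, m: True, a: False}


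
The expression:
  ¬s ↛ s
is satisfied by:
  {s: False}


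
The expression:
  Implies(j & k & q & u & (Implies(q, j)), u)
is always true.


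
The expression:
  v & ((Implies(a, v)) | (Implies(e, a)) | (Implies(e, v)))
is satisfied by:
  {v: True}


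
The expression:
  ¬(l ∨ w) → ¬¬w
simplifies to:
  l ∨ w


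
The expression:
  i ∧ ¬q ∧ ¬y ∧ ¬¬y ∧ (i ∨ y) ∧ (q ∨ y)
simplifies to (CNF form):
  False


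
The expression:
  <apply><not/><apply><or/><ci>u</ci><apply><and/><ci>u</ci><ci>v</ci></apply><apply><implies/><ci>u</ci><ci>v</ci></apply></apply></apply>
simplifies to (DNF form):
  <false/>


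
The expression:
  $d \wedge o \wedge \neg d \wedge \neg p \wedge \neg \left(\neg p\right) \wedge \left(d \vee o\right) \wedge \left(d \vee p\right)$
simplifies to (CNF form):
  $\text{False}$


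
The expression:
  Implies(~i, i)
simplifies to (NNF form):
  i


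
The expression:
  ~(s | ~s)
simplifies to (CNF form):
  False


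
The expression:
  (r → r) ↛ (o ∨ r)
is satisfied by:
  {o: False, r: False}


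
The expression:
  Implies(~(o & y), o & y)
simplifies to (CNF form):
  o & y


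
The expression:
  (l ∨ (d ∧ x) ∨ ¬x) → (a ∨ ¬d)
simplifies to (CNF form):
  a ∨ ¬d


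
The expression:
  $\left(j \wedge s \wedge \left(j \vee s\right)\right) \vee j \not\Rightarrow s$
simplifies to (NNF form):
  $j$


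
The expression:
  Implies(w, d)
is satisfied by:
  {d: True, w: False}
  {w: False, d: False}
  {w: True, d: True}


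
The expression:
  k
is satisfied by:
  {k: True}


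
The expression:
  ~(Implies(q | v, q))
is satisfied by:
  {v: True, q: False}


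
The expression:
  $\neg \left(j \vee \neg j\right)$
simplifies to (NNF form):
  $\text{False}$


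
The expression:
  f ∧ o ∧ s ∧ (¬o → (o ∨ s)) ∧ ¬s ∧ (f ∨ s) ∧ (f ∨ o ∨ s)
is never true.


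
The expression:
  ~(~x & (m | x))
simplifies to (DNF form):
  x | ~m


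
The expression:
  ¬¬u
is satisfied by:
  {u: True}


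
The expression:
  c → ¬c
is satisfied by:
  {c: False}


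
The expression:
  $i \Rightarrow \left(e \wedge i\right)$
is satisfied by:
  {e: True, i: False}
  {i: False, e: False}
  {i: True, e: True}


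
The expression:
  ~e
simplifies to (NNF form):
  ~e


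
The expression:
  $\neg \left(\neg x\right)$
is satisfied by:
  {x: True}


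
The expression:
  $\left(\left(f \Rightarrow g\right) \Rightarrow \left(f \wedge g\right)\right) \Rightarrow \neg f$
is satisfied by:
  {f: False}


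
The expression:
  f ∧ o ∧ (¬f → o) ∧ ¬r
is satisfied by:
  {f: True, o: True, r: False}


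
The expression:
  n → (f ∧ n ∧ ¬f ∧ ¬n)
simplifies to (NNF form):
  ¬n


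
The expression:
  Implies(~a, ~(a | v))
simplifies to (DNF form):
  a | ~v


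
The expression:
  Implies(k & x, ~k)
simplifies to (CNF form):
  ~k | ~x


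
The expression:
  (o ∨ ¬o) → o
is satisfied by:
  {o: True}


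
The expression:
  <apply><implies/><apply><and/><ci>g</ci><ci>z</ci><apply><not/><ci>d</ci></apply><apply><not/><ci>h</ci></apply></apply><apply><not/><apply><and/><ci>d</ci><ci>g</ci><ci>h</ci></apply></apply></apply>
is always true.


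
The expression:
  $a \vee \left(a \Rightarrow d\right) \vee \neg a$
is always true.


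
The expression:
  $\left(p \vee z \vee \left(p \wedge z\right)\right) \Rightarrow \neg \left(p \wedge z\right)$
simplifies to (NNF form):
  $\neg p \vee \neg z$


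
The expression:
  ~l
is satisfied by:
  {l: False}


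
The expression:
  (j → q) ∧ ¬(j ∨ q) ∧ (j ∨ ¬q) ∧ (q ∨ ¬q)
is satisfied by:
  {q: False, j: False}


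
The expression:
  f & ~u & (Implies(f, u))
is never true.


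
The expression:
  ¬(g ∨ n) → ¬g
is always true.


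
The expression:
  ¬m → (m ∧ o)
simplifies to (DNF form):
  m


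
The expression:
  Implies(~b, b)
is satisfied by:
  {b: True}


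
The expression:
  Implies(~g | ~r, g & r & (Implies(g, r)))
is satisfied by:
  {r: True, g: True}


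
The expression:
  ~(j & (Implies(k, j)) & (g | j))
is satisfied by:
  {j: False}


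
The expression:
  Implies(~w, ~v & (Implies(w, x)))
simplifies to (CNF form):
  w | ~v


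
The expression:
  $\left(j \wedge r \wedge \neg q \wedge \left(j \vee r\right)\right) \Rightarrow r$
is always true.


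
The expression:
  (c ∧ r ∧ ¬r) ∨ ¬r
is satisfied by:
  {r: False}


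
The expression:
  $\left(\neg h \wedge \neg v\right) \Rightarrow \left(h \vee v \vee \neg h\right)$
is always true.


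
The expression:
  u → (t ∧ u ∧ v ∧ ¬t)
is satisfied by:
  {u: False}


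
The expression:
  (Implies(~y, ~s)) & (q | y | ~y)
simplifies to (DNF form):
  y | ~s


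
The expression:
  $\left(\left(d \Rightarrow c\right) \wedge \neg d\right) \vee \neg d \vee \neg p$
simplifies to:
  $\neg d \vee \neg p$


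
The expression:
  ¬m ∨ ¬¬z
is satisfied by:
  {z: True, m: False}
  {m: False, z: False}
  {m: True, z: True}


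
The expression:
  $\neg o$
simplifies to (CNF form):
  $\neg o$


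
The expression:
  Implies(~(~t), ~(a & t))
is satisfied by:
  {t: False, a: False}
  {a: True, t: False}
  {t: True, a: False}


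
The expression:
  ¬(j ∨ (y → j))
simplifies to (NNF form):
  y ∧ ¬j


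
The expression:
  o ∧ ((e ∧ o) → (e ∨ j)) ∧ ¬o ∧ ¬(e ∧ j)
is never true.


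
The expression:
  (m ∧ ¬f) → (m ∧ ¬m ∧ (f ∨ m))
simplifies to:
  f ∨ ¬m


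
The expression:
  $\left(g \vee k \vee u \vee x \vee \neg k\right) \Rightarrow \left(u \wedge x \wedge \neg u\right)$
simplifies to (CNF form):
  $\text{False}$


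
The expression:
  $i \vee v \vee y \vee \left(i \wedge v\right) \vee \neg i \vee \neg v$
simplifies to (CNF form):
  $\text{True}$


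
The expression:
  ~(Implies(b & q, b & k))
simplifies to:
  b & q & ~k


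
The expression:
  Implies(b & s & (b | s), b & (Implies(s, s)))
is always true.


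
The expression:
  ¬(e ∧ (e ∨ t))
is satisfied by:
  {e: False}


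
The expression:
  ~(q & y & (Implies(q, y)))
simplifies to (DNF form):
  ~q | ~y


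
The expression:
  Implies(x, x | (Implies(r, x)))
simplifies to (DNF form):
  True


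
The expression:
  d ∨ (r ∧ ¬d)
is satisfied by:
  {r: True, d: True}
  {r: True, d: False}
  {d: True, r: False}


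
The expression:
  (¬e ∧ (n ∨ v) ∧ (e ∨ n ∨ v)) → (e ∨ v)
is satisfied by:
  {v: True, e: True, n: False}
  {v: True, e: False, n: False}
  {e: True, v: False, n: False}
  {v: False, e: False, n: False}
  {n: True, v: True, e: True}
  {n: True, v: True, e: False}
  {n: True, e: True, v: False}


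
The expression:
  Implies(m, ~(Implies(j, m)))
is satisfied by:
  {m: False}


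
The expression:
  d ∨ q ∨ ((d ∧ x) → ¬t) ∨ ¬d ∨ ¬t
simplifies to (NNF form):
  True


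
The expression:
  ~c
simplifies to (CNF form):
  ~c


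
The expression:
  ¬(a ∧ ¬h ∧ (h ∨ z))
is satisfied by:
  {h: True, z: False, a: False}
  {h: False, z: False, a: False}
  {a: True, h: True, z: False}
  {a: True, h: False, z: False}
  {z: True, h: True, a: False}
  {z: True, h: False, a: False}
  {z: True, a: True, h: True}


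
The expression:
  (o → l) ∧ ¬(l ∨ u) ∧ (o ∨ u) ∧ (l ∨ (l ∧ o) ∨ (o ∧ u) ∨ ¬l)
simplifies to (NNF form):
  False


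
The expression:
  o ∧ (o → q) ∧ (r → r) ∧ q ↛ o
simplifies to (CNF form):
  False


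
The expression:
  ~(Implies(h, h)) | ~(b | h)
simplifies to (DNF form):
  ~b & ~h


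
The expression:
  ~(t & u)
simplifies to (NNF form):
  ~t | ~u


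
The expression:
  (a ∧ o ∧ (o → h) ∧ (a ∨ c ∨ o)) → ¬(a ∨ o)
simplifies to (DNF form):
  ¬a ∨ ¬h ∨ ¬o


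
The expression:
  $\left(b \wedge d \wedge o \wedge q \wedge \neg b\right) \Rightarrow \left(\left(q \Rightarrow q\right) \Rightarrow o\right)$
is always true.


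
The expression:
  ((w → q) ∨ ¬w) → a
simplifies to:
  a ∨ (w ∧ ¬q)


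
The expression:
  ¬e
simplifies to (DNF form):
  ¬e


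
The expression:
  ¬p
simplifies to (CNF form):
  ¬p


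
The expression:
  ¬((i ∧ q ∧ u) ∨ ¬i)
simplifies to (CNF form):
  i ∧ (¬q ∨ ¬u)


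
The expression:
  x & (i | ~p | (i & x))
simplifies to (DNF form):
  (i & x) | (x & ~p)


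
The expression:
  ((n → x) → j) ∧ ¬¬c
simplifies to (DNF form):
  (c ∧ j) ∨ (c ∧ j ∧ n) ∨ (c ∧ j ∧ ¬x) ∨ (c ∧ n ∧ ¬x)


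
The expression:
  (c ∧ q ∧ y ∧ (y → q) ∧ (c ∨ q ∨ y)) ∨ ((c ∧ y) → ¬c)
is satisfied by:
  {q: True, c: False, y: False}
  {c: False, y: False, q: False}
  {y: True, q: True, c: False}
  {y: True, c: False, q: False}
  {q: True, c: True, y: False}
  {c: True, q: False, y: False}
  {y: True, c: True, q: True}


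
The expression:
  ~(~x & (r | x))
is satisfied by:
  {x: True, r: False}
  {r: False, x: False}
  {r: True, x: True}


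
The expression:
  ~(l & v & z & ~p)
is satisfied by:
  {p: True, l: False, v: False, z: False}
  {p: False, l: False, v: False, z: False}
  {p: True, z: True, l: False, v: False}
  {z: True, p: False, l: False, v: False}
  {p: True, v: True, z: False, l: False}
  {v: True, z: False, l: False, p: False}
  {p: True, z: True, v: True, l: False}
  {z: True, v: True, p: False, l: False}
  {p: True, l: True, z: False, v: False}
  {l: True, z: False, v: False, p: False}
  {p: True, z: True, l: True, v: False}
  {z: True, l: True, p: False, v: False}
  {p: True, v: True, l: True, z: False}
  {v: True, l: True, z: False, p: False}
  {p: True, z: True, v: True, l: True}


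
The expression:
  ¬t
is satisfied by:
  {t: False}


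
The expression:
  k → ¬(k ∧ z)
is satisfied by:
  {k: False, z: False}
  {z: True, k: False}
  {k: True, z: False}


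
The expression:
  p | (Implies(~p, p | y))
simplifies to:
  p | y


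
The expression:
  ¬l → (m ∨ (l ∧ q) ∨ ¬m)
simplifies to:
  True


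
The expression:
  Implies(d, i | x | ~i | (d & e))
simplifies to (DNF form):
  True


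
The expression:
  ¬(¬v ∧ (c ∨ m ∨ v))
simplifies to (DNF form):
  v ∨ (¬c ∧ ¬m)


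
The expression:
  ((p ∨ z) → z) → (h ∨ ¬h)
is always true.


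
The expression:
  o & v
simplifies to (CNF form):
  o & v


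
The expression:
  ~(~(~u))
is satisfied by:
  {u: False}


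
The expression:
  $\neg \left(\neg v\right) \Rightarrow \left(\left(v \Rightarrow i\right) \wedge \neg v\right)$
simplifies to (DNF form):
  $\neg v$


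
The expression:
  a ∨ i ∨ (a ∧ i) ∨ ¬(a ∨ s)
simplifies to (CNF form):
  a ∨ i ∨ ¬s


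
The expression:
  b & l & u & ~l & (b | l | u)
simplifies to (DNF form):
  False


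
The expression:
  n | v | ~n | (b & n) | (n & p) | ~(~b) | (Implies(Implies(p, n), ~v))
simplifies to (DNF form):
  True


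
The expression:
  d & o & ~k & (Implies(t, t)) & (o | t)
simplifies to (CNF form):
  d & o & ~k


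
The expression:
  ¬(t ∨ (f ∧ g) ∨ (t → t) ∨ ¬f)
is never true.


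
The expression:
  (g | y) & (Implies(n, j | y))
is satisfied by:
  {y: True, g: True, j: True, n: False}
  {y: True, g: True, j: False, n: False}
  {y: True, n: True, g: True, j: True}
  {y: True, n: True, g: True, j: False}
  {y: True, j: True, g: False, n: False}
  {y: True, j: False, g: False, n: False}
  {y: True, n: True, j: True, g: False}
  {y: True, n: True, j: False, g: False}
  {g: True, j: True, y: False, n: False}
  {g: True, y: False, j: False, n: False}
  {n: True, g: True, j: True, y: False}


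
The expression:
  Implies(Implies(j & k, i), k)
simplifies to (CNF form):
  k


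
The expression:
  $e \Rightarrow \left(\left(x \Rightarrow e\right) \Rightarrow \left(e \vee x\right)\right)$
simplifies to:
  $\text{True}$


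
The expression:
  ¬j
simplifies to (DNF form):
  ¬j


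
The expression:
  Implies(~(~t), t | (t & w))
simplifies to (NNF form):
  True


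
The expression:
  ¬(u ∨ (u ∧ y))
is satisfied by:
  {u: False}


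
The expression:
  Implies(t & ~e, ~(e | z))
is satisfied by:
  {e: True, t: False, z: False}
  {e: False, t: False, z: False}
  {z: True, e: True, t: False}
  {z: True, e: False, t: False}
  {t: True, e: True, z: False}
  {t: True, e: False, z: False}
  {t: True, z: True, e: True}


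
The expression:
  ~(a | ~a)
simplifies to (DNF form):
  False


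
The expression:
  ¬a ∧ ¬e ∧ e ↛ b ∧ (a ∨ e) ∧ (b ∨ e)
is never true.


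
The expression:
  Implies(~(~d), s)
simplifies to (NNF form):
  s | ~d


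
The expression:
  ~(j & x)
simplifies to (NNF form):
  ~j | ~x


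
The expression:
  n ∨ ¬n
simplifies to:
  True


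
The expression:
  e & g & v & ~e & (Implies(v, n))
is never true.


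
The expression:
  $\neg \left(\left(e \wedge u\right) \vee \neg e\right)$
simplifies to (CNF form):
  $e \wedge \neg u$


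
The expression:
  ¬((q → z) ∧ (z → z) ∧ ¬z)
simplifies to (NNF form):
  q ∨ z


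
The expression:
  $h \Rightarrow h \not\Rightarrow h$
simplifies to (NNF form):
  $\neg h$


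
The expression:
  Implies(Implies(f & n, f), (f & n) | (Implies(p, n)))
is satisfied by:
  {n: True, p: False}
  {p: False, n: False}
  {p: True, n: True}


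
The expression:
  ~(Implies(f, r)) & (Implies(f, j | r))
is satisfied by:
  {j: True, f: True, r: False}


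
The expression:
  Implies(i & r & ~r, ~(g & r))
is always true.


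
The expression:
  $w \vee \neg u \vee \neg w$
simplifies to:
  $\text{True}$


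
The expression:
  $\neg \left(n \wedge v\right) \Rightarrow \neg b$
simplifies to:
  $\left(n \wedge v\right) \vee \neg b$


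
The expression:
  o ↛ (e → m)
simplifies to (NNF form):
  e ∧ o ∧ ¬m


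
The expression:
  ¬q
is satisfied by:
  {q: False}


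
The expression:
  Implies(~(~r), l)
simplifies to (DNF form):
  l | ~r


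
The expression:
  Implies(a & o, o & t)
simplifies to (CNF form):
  t | ~a | ~o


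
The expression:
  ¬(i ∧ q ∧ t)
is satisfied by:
  {t: False, i: False, q: False}
  {q: True, t: False, i: False}
  {i: True, t: False, q: False}
  {q: True, i: True, t: False}
  {t: True, q: False, i: False}
  {q: True, t: True, i: False}
  {i: True, t: True, q: False}


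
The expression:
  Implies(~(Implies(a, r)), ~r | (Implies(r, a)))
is always true.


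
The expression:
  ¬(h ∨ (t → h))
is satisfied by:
  {t: True, h: False}


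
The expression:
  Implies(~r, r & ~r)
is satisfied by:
  {r: True}


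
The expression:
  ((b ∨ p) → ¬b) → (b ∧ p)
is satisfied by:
  {b: True}


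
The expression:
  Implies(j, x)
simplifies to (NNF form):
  x | ~j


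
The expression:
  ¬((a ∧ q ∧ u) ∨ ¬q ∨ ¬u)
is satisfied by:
  {u: True, q: True, a: False}


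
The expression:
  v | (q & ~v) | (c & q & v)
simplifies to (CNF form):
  q | v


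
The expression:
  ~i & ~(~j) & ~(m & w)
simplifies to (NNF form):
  j & ~i & (~m | ~w)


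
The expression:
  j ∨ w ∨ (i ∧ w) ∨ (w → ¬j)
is always true.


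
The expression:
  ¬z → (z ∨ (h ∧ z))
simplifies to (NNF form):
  z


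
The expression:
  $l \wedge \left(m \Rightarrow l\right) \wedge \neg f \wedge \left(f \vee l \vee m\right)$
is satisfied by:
  {l: True, f: False}


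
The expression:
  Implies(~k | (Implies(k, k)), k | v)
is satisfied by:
  {k: True, v: True}
  {k: True, v: False}
  {v: True, k: False}


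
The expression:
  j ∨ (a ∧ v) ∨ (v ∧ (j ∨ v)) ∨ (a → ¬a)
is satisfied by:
  {v: True, j: True, a: False}
  {v: True, j: False, a: False}
  {j: True, v: False, a: False}
  {v: False, j: False, a: False}
  {a: True, v: True, j: True}
  {a: True, v: True, j: False}
  {a: True, j: True, v: False}


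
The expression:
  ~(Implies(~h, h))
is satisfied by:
  {h: False}


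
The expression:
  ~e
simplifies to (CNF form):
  ~e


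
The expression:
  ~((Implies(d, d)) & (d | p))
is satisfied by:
  {d: False, p: False}


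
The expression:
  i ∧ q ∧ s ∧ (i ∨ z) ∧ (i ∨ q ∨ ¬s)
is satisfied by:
  {i: True, s: True, q: True}


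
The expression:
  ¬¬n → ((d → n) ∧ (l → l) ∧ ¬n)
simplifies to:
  ¬n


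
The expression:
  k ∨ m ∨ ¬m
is always true.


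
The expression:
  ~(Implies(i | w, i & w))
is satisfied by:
  {i: True, w: False}
  {w: True, i: False}


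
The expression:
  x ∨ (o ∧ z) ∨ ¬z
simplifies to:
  o ∨ x ∨ ¬z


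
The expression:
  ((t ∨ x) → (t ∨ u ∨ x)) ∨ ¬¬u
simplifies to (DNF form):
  True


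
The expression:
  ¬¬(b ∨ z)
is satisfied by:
  {b: True, z: True}
  {b: True, z: False}
  {z: True, b: False}


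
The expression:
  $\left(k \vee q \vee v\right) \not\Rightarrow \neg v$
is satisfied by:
  {v: True}


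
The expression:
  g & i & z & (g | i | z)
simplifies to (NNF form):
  g & i & z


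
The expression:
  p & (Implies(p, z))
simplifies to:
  p & z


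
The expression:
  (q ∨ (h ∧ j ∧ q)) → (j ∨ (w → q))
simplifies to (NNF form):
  True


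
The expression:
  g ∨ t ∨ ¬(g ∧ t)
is always true.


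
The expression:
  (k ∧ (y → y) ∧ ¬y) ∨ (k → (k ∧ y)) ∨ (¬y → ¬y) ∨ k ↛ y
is always true.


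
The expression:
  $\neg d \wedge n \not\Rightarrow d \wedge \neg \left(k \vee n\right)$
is never true.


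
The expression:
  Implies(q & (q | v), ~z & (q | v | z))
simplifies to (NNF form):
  ~q | ~z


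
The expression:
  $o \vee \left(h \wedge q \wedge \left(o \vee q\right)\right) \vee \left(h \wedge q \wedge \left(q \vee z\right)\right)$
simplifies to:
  $o \vee \left(h \wedge q\right)$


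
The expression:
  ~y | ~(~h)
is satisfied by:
  {h: True, y: False}
  {y: False, h: False}
  {y: True, h: True}


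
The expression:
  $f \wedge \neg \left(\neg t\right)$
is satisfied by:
  {t: True, f: True}


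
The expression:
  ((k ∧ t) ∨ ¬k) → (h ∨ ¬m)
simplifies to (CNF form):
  (h ∨ k ∨ ¬m) ∧ (h ∨ ¬m ∨ ¬t)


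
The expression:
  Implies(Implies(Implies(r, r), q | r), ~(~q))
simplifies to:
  q | ~r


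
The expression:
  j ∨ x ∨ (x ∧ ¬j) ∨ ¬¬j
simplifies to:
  j ∨ x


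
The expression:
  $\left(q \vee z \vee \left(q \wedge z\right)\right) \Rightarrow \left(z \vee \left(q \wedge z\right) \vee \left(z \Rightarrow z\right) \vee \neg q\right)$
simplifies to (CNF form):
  $\text{True}$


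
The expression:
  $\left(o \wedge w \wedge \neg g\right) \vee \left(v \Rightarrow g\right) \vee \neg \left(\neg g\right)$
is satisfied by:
  {w: True, g: True, o: True, v: False}
  {w: True, g: True, o: False, v: False}
  {g: True, o: True, v: False, w: False}
  {g: True, o: False, v: False, w: False}
  {w: True, o: True, v: False, g: False}
  {w: True, o: False, v: False, g: False}
  {o: True, w: False, v: False, g: False}
  {o: False, w: False, v: False, g: False}
  {w: True, g: True, v: True, o: True}
  {w: True, g: True, v: True, o: False}
  {g: True, v: True, o: True, w: False}
  {g: True, v: True, o: False, w: False}
  {w: True, v: True, o: True, g: False}


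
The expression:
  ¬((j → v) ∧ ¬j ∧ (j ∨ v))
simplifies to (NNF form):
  j ∨ ¬v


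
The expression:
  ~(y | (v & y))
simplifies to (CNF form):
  ~y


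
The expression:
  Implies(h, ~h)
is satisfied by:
  {h: False}


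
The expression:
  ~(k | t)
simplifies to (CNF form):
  ~k & ~t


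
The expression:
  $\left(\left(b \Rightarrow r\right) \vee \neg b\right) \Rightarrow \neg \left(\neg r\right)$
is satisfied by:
  {r: True, b: True}
  {r: True, b: False}
  {b: True, r: False}


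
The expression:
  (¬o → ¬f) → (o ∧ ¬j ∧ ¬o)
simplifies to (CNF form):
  f ∧ ¬o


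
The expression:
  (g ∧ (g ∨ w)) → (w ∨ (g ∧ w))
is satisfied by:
  {w: True, g: False}
  {g: False, w: False}
  {g: True, w: True}


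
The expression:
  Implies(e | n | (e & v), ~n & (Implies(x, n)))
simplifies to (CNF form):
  ~n & (~e | ~x)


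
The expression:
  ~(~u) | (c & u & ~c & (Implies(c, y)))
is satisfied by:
  {u: True}


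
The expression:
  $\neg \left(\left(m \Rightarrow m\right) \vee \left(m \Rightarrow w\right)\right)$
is never true.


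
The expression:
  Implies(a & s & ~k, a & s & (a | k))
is always true.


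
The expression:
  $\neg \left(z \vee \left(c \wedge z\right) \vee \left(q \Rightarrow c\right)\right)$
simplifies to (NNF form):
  $q \wedge \neg c \wedge \neg z$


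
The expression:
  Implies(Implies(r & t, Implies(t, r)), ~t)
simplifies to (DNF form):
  ~t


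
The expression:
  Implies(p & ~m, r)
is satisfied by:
  {r: True, m: True, p: False}
  {r: True, p: False, m: False}
  {m: True, p: False, r: False}
  {m: False, p: False, r: False}
  {r: True, m: True, p: True}
  {r: True, p: True, m: False}
  {m: True, p: True, r: False}


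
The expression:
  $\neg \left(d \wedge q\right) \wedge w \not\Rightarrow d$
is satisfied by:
  {w: True, d: False}


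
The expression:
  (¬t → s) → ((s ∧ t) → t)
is always true.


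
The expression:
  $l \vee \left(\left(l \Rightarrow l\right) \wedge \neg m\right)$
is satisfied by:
  {l: True, m: False}
  {m: False, l: False}
  {m: True, l: True}


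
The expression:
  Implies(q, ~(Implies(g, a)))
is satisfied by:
  {g: True, a: False, q: False}
  {a: False, q: False, g: False}
  {g: True, a: True, q: False}
  {a: True, g: False, q: False}
  {q: True, g: True, a: False}


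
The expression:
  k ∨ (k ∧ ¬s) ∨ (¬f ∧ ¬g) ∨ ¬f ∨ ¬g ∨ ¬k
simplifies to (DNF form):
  True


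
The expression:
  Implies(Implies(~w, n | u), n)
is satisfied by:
  {n: True, w: False, u: False}
  {n: True, u: True, w: False}
  {n: True, w: True, u: False}
  {n: True, u: True, w: True}
  {u: False, w: False, n: False}


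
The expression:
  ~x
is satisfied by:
  {x: False}


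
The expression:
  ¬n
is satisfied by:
  {n: False}


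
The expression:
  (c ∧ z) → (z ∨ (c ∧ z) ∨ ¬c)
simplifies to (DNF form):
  True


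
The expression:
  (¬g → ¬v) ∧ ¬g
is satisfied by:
  {g: False, v: False}


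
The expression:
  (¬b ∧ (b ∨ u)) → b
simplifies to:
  b ∨ ¬u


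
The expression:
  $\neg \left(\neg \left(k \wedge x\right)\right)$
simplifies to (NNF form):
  $k \wedge x$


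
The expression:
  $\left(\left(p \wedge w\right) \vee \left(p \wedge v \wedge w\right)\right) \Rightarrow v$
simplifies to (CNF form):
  $v \vee \neg p \vee \neg w$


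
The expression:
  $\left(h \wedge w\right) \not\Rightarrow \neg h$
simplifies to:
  $h \wedge w$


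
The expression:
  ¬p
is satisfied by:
  {p: False}


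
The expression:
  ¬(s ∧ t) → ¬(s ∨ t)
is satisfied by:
  {t: False, s: False}
  {s: True, t: True}


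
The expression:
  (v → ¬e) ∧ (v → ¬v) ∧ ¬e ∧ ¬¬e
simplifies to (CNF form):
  False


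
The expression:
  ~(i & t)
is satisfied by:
  {t: False, i: False}
  {i: True, t: False}
  {t: True, i: False}


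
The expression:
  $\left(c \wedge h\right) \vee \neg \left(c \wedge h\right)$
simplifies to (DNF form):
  $\text{True}$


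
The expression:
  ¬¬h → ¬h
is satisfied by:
  {h: False}


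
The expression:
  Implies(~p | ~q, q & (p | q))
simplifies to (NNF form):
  q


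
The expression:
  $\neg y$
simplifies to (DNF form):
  $\neg y$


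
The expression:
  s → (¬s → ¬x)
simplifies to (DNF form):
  True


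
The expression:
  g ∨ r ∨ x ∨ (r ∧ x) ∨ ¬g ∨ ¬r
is always true.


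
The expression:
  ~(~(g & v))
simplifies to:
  g & v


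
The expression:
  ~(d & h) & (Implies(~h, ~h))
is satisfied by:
  {h: False, d: False}
  {d: True, h: False}
  {h: True, d: False}


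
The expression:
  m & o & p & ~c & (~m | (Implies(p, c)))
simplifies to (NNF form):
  False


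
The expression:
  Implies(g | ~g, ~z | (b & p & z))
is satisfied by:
  {p: True, b: True, z: False}
  {p: True, b: False, z: False}
  {b: True, p: False, z: False}
  {p: False, b: False, z: False}
  {z: True, p: True, b: True}


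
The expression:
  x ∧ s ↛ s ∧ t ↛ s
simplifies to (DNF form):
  False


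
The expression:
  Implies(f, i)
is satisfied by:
  {i: True, f: False}
  {f: False, i: False}
  {f: True, i: True}


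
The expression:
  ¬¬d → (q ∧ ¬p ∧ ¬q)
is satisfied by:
  {d: False}


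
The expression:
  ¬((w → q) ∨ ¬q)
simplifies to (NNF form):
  False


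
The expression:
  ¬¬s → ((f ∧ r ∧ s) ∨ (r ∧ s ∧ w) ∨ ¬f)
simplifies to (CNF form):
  r ∨ ¬f ∨ ¬s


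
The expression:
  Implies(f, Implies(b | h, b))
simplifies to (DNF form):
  b | ~f | ~h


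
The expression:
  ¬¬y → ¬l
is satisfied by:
  {l: False, y: False}
  {y: True, l: False}
  {l: True, y: False}


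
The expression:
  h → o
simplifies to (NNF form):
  o ∨ ¬h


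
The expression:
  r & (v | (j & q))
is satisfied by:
  {q: True, v: True, j: True, r: True}
  {q: True, v: True, r: True, j: False}
  {v: True, j: True, r: True, q: False}
  {v: True, r: True, j: False, q: False}
  {q: True, j: True, r: True, v: False}


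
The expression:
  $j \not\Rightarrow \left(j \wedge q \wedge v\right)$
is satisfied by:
  {j: True, v: False, q: False}
  {j: True, q: True, v: False}
  {j: True, v: True, q: False}


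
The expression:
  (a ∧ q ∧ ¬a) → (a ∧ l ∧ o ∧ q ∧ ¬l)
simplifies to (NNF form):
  True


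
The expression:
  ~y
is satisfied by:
  {y: False}


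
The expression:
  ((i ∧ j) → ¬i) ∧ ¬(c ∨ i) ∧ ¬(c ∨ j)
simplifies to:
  ¬c ∧ ¬i ∧ ¬j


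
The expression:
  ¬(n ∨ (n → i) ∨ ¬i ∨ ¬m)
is never true.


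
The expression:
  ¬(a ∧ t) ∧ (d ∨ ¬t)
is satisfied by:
  {d: True, t: False, a: False}
  {d: False, t: False, a: False}
  {a: True, d: True, t: False}
  {a: True, d: False, t: False}
  {t: True, d: True, a: False}


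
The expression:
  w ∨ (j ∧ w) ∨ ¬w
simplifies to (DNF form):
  True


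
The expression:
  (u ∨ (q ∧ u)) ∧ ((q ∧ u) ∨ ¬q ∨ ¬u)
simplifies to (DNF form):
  u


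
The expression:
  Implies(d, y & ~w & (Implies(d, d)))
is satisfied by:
  {y: True, d: False, w: False}
  {y: False, d: False, w: False}
  {w: True, y: True, d: False}
  {w: True, y: False, d: False}
  {d: True, y: True, w: False}


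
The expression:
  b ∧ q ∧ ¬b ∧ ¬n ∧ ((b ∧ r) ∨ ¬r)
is never true.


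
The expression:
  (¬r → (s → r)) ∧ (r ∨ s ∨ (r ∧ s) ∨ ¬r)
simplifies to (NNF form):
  r ∨ ¬s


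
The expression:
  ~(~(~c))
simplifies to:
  ~c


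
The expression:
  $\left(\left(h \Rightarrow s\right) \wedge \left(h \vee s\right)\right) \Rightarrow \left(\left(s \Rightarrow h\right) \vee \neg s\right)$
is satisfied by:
  {h: True, s: False}
  {s: False, h: False}
  {s: True, h: True}


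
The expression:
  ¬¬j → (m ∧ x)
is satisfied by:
  {x: True, m: True, j: False}
  {x: True, m: False, j: False}
  {m: True, x: False, j: False}
  {x: False, m: False, j: False}
  {j: True, x: True, m: True}


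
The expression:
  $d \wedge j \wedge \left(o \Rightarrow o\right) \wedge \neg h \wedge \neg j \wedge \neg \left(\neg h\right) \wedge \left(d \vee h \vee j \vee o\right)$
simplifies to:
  $\text{False}$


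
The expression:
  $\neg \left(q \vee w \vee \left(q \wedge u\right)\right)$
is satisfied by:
  {q: False, w: False}


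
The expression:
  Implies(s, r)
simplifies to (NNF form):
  r | ~s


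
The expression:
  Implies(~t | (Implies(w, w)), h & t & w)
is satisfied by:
  {t: True, h: True, w: True}


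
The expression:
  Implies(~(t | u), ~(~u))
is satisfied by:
  {t: True, u: True}
  {t: True, u: False}
  {u: True, t: False}


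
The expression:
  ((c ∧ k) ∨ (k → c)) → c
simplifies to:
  c ∨ k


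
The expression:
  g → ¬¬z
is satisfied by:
  {z: True, g: False}
  {g: False, z: False}
  {g: True, z: True}


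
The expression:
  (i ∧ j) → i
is always true.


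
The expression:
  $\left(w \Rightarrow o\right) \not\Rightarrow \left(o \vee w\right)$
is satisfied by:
  {o: False, w: False}


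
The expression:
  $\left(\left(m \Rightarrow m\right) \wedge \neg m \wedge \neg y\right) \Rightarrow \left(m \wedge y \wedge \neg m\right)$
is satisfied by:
  {y: True, m: True}
  {y: True, m: False}
  {m: True, y: False}


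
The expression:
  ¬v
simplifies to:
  ¬v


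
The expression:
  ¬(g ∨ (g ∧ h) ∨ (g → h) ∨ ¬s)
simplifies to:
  False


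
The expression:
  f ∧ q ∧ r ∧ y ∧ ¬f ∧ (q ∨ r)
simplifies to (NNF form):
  False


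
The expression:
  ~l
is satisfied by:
  {l: False}


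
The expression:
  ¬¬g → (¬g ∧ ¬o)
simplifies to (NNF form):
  ¬g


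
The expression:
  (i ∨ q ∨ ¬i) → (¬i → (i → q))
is always true.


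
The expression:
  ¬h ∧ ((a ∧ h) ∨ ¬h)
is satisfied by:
  {h: False}


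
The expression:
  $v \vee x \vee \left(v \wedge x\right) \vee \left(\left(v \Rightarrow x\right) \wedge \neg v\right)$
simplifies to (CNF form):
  $\text{True}$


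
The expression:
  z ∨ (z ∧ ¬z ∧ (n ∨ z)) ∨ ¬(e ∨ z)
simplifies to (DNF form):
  z ∨ ¬e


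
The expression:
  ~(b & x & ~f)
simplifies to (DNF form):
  f | ~b | ~x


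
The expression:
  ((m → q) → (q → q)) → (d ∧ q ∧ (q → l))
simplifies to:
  d ∧ l ∧ q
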